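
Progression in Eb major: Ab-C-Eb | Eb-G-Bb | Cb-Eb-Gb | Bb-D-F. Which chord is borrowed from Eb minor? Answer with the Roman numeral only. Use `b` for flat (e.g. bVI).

bVI

The diatonic triads in Eb major are Eb, Fm, Gm, Ab, Bb, Cm, Ddim. Ab–C–Eb = Ab, Eb–G–Bb = Eb and Bb–D–F = Bb all belong to that set. But Cb–Eb–Gb is foreign: the diatonic vi on degree 6 is Cm, whereas Cb comes from Eb minor. It is labeled bVI.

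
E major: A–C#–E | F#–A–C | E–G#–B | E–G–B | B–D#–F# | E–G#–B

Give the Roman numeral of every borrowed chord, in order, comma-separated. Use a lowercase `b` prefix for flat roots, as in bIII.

ii°, i

E major has the diatonic set E, F#m, G#m, A, B, C#m, D#dim. A–C#–E = A, E–G#–B = E and B–D#–F# = B all belong to that set. F#–A–C is not: scale degree 2 in E major carries F#m (ii). In E minor the chord on that degree is F#dim, so here it functions as ii°, borrowed from the parallel minor. E–G–B is not: scale degree 1 in E major carries E (I). In E minor the chord on that degree is Em, so here it functions as i, borrowed from the parallel minor.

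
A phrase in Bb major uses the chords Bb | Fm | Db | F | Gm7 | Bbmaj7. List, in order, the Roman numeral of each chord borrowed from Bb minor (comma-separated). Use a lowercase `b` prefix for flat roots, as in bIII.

The diatonic triads in Bb major are Bb, Cm, Dm, Eb, F, Gm, Adim. Bb, F, Gm7 and Bbmaj7 are all diatonic. Fm (F–Ab–C) is not: scale degree 5 in Bb major carries F (V). In Bb minor the chord on that degree is Fm, so here it functions as v, borrowed from the parallel minor. Db (Db–F–Ab) doesn't fit — on degree 3 Bb major would have Dm (iii). Db is the degree-3 chord of Bb minor, so it is the borrowed bIII.

v, bIII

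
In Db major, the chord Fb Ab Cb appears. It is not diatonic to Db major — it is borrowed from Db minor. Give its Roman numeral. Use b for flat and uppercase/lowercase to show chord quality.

bIII

Fb is the lowered form of scale degree 3 in Db major (the diatonic degree 3 is F). Fb–Ab–Cb is a major chord — the form found in Db minor, not the diatonic iii (Fm). Borrowed into Db major it is written bIII.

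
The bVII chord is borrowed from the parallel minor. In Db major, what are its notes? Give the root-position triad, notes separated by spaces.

The root of bVII is the lowered 7th degree: C becomes Cb. In Db minor the chord on Cb is Cb–Eb–Gb.

Cb Eb Gb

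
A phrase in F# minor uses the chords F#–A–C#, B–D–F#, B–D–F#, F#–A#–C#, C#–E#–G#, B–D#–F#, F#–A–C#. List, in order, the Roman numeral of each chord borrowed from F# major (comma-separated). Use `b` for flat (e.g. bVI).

I, IV

F# minor has the diatonic set F#m, G#dim, A, Bm, C#, D, E (with V from harmonic minor). F#–A–C# = F#m, B–D–F# = Bm and C#–E#–G# = C# all belong to that set. F#–A#–C# doesn't fit — on degree 1 F# minor would have F#m (i). F# is the degree-1 chord of F# major, so it is the borrowed I. But B–D#–F# is foreign: the diatonic iv on degree 4 is Bm, whereas B comes from F# major. It is labeled IV.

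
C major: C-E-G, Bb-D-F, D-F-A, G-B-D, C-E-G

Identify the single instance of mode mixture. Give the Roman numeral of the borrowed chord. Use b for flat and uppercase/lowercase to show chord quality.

The diatonic triads in C major are C, Dm, Em, F, G, Am, Bdim. C–E–G = C, D–F–A = Dm and G–B–D = G are all diatonic. Bb–D–F doesn't fit — on degree 7 C major would have Bdim (vii°). Bb is the degree-7 chord of C minor, so it is the borrowed bVII.

bVII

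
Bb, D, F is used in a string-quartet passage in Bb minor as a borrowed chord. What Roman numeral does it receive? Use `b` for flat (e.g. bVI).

I

The root Bb is the diatonic 1st degree of Bb minor; the borrowing shows in the chord quality. Diatonically Bb minor has Bbm (i) on that degree; Bb–D–F is instead the major chord native to Bb major, so it takes the label I.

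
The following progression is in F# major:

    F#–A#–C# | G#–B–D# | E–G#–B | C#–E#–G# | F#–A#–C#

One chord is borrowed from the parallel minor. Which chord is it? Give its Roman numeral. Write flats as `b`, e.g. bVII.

bVII

In F# major the diatonic chords are F#, G#m, A#m, B, C#, D#m, E#dim. F#–A#–C# = F#, G#–B–D# = G#m and C#–E#–G# = C# all belong to that set. But E–G#–B is foreign: the diatonic vii° on degree 7 is E#dim, whereas E comes from F# minor. It is labeled bVII.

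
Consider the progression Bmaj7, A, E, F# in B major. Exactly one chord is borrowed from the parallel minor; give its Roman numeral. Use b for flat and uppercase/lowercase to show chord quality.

B major has the diatonic set B, C#m, D#m, E, F#, G#m, A#dim. Bmaj7, E and F# all belong to that set. But A (A–C#–E) is foreign: the diatonic vii° on degree 7 is A#dim, whereas A comes from B minor. It is labeled bVII.

bVII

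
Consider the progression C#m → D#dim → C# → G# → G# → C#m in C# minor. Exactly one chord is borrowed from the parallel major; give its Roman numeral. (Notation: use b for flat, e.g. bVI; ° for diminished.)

I

C# minor has the diatonic set C#m, D#dim, E, F#m, G#, A, B (with V from harmonic minor). C#m, D#dim and G# all belong to that set. C# (C#–E#–G#) doesn't fit — on degree 1 C# minor would have C#m (i). C# is the degree-1 chord of C# major, so it is the borrowed I.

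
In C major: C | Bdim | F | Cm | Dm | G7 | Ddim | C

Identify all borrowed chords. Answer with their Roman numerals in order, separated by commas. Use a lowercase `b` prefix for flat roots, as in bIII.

i, ii°

In C major the diatonic chords are C, Dm, Em, F, G, Am, Bdim. Of the given chords, C, Bdim, F, Dm and G7 are diatonic. Cm (C–Eb–G) is not: scale degree 1 in C major carries C (I). In C minor the chord on that degree is Cm, so here it functions as i, borrowed from the parallel minor. Ddim (D–F–Ab) is not: scale degree 2 in C major carries Dm (ii). In C minor the chord on that degree is Ddim, so here it functions as ii°, borrowed from the parallel minor.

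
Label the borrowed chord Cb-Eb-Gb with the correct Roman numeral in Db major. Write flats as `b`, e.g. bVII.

Cb is the lowered form of scale degree 7 in Db major (the diatonic degree 7 is C). Cb–Eb–Gb is a major chord — the form found in Db minor, not the diatonic vii° (Cdim). Borrowed into Db major it is written bVII.

bVII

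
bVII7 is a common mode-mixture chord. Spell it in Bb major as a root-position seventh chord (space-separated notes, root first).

Ab C Eb Gb

bVII7 is built on the lowered scale degree 7. In Bb major degree 7 is A; lowered it becomes Ab. In Bb minor the chord on Ab is Ab–C–Eb–Gb.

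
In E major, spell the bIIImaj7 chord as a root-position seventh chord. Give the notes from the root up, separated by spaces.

G B D F#

The root of bIIImaj7 is the lowered 3rd degree: G# becomes G. Building the major-seventh chord from the parallel minor on G: G–B–D–F#.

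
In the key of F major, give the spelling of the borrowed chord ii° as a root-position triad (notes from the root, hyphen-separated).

ii° is built on scale degree 2, which is G in both F major and its parallel. In F minor the chord on G is G–Bb–Db.

G-Bb-Db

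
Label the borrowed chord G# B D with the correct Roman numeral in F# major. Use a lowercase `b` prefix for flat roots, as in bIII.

ii°

G# is scale degree 2 in F# major. The diatonic chord on degree 2 would be G#m (ii), but G#–B–D is the diminished chord from F# minor. As a borrowed chord it is labeled ii°.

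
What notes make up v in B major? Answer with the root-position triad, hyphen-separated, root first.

F#-A-C#

The root, F#, is scale degree 5 — the same note in B major and B minor; only the chord quality changes. In B minor the chord on F# is F#–A–C#.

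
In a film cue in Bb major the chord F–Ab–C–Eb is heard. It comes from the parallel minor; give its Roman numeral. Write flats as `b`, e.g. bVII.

v7

F is scale degree 5 in Bb major. The diatonic chord on degree 5 would be F (V), but F–Ab–C–Eb is the minor-seventh chord from Bb minor. As a borrowed chord it is labeled v7.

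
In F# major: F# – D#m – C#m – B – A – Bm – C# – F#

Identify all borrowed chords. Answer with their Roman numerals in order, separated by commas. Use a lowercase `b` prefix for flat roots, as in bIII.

v, bIII, iv

The diatonic triads in F# major are F#, G#m, A#m, B, C#, D#m, E#dim. F#, D#m, B and C# all belong to that set. C#m (C#–E–G#) doesn't fit — on degree 5 F# major would have C# (V). C#m is the degree-5 chord of F# minor, so it is the borrowed v. A (A–C#–E) doesn't fit — on degree 3 F# major would have A#m (iii). A is the degree-3 chord of F# minor, so it is the borrowed bIII. Bm (B–D–F#) is not: scale degree 4 in F# major carries B (IV). In F# minor the chord on that degree is Bm, so here it functions as iv, borrowed from the parallel minor.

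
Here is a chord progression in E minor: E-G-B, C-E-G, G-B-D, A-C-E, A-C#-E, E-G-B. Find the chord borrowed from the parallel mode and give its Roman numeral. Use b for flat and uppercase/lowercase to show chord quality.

IV

In E minor (with V from harmonic minor) the diatonic chords are Em, F#dim, G, Am, B, C, D. E–G–B = Em, C–E–G = C, G–B–D = G and A–C–E = Am all belong to that set. But A–C#–E is foreign: the diatonic iv on degree 4 is Am, whereas A comes from E major. It is labeled IV.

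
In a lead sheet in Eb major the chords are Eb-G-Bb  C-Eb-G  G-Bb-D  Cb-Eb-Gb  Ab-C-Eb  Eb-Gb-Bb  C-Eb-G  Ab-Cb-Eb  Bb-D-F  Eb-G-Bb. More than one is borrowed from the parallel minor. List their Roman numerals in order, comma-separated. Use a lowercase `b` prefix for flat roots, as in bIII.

Eb major has the diatonic set Eb, Fm, Gm, Ab, Bb, Cm, Ddim. Eb–G–Bb = Eb, C–Eb–G = Cm, G–Bb–D = Gm, Ab–C–Eb = Ab and Bb–D–F = Bb are all diatonic. Cb–Eb–Gb doesn't fit — on degree 6 Eb major would have Cm (vi). Cb is the degree-6 chord of Eb minor, so it is the borrowed bVI. Eb–Gb–Bb doesn't fit — on degree 1 Eb major would have Eb (I). Ebm is the degree-1 chord of Eb minor, so it is the borrowed i. Ab–Cb–Eb doesn't fit — on degree 4 Eb major would have Ab (IV). Abm is the degree-4 chord of Eb minor, so it is the borrowed iv.

bVI, i, iv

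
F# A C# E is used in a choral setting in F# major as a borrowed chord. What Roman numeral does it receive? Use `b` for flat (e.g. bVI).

F# is scale degree 1 in F# major. F#–A–C#–E is a minor-seventh chord — the form found in F# minor, not the diatonic I (F#). Borrowed into F# major it is written i7.

i7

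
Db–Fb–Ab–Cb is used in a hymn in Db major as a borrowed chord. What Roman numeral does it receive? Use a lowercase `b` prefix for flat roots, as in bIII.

The root Db is the diatonic 1st degree of Db major; the borrowing shows in the chord quality. Diatonically Db major has Db (I) on that degree; Db–Fb–Ab–Cb is instead the minor-seventh chord native to Db minor, so it takes the label i7.

i7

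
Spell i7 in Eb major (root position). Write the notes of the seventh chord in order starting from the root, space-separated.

i7 is built on scale degree 1, which is Eb in both Eb major and its parallel. Building the minor-seventh chord from the parallel minor on Eb: Eb–Gb–Bb–Db.

Eb Gb Bb Db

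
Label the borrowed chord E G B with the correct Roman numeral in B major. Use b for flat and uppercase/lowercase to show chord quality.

iv

E is scale degree 4 in B major. The diatonic chord on degree 4 would be E (IV), but E–G–B is the minor chord from B minor. As a borrowed chord it is labeled iv.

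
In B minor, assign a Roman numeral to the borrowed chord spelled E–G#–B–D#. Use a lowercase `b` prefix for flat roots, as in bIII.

E is scale degree 4 in B minor. Diatonically B minor has Em (iv) on that degree; E–G#–B–D# is instead the major-seventh chord native to B major, so it takes the label IVmaj7.

IVmaj7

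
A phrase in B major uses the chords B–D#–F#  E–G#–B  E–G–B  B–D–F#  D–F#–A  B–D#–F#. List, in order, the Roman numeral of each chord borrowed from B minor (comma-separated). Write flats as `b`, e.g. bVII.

iv, i, bIII

In B major the diatonic chords are B, C#m, D#m, E, F#, G#m, A#dim. Of the given chords, B–D#–F# = B and E–G#–B = E are diatonic. E–G–B doesn't fit — on degree 4 B major would have E (IV). Em is the degree-4 chord of B minor, so it is the borrowed iv. B–D–F# doesn't fit — on degree 1 B major would have B (I). Bm is the degree-1 chord of B minor, so it is the borrowed i. D–F#–A doesn't fit — on degree 3 B major would have D#m (iii). D is the degree-3 chord of B minor, so it is the borrowed bIII.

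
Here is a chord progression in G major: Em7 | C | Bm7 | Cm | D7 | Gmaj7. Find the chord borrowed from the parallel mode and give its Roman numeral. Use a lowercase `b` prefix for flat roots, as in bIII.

In G major the diatonic chords are G, Am, Bm, C, D, Em, F#dim. Em7, C, Bm7, D7 and Gmaj7 are all diatonic. Cm (C–Eb–G) is not: scale degree 4 in G major carries C (IV). In G minor the chord on that degree is Cm, so here it functions as iv, borrowed from the parallel minor.

iv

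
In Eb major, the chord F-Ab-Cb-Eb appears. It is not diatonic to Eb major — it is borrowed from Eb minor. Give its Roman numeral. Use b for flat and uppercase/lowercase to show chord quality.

iiø7

F is scale degree 2 in Eb major. F–Ab–Cb–Eb is a half-diminished-seventh chord — the form found in Eb minor, not the diatonic ii (Fm). Borrowed into Eb major it is written iiø7.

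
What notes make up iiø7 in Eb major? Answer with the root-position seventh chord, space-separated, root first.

F Ab Cb Eb

iiø7 is built on scale degree 2, which is F in both Eb major and its parallel. Stacking thirds in Eb minor on F gives F–Ab–Cb–Eb.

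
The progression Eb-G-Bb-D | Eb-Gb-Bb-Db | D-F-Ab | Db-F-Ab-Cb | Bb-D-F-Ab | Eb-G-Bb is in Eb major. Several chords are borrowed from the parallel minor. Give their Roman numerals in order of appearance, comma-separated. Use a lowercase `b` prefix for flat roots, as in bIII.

i7, bVII7

The diatonic triads in Eb major are Eb, Fm, Gm, Ab, Bb, Cm, Ddim. Of the given chords, Eb–G–Bb–D = Ebmaj7, D–F–Ab = Ddim, Bb–D–F–Ab = Bb7 and Eb–G–Bb = Eb are diatonic. But Eb–Gb–Bb–Db is foreign: the diatonic I on degree 1 is Eb, whereas Ebm7 comes from Eb minor. It is labeled i7. Db–F–Ab–Cb is not: scale degree 7 in Eb major carries Ddim (vii°). In Eb minor the chord on that degree is Db7, so here it functions as bVII7, borrowed from the parallel minor.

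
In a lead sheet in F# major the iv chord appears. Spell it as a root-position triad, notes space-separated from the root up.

The root, B, is scale degree 4 — the same note in F# major and F# minor; only the chord quality changes. Stacking thirds in F# minor on B gives B–D–F#.

B D F#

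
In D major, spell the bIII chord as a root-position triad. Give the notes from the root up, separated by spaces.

F A C

Scale degree 3 in D major is F#. bIII uses the lowered form, F, taken from D minor. Stacking thirds in D minor on F gives F–A–C.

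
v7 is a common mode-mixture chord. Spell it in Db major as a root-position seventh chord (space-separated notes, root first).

Ab Cb Eb Gb

The root, Ab, is scale degree 5 — the same note in Db major and Db minor; only the chord quality changes. In Db minor the chord on Ab is Ab–Cb–Eb–Gb.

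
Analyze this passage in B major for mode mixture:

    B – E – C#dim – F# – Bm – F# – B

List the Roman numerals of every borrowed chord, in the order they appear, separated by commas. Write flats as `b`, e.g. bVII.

The diatonic triads in B major are B, C#m, D#m, E, F#, G#m, A#dim. B, E and F# are all diatonic. C#dim (C#–E–G) is not: scale degree 2 in B major carries C#m (ii). In B minor the chord on that degree is C#dim, so here it functions as ii°, borrowed from the parallel minor. Bm (B–D–F#) is not: scale degree 1 in B major carries B (I). In B minor the chord on that degree is Bm, so here it functions as i, borrowed from the parallel minor.

ii°, i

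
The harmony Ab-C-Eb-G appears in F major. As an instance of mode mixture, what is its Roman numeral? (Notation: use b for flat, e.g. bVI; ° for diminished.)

Ab is the lowered form of scale degree 3 in F major (the diatonic degree 3 is A). Ab–C–Eb–G is a major-seventh chord — the form found in F minor, not the diatonic iii (Am). Borrowed into F major it is written bIIImaj7.

bIIImaj7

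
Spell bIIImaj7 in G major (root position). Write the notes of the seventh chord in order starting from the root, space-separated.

Scale degree 3 in G major is B. bIIImaj7 uses the lowered form, Bb, taken from G minor. In G minor the chord on Bb is Bb–D–F–A.

Bb D F A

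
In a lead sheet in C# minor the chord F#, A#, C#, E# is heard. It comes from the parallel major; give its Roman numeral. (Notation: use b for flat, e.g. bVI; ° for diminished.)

IVmaj7

F# is scale degree 4 in C# minor. Diatonically C# minor has F#m (iv) on that degree; F#–A#–C#–E# is instead the major-seventh chord native to C# major, so it takes the label IVmaj7.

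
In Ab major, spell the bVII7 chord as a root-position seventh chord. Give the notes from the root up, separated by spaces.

bVII7 is built on the lowered scale degree 7. In Ab major degree 7 is G; lowered it becomes Gb. In Ab minor the chord on Gb is Gb–Bb–Db–Fb.

Gb Bb Db Fb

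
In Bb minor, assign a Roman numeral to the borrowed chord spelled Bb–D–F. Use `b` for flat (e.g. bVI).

The root Bb is the diatonic 1st degree of Bb minor; the borrowing shows in the chord quality. Diatonically Bb minor has Bbm (i) on that degree; Bb–D–F is instead the major chord native to Bb major, so it takes the label I.

I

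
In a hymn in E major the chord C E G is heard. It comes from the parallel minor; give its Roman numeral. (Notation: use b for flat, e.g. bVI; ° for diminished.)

bVI

In E major scale degree 6 is C#; C is its lowered form, from E minor. C–E–G is a major chord — the form found in E minor, not the diatonic vi (C#m). Borrowed into E major it is written bVI.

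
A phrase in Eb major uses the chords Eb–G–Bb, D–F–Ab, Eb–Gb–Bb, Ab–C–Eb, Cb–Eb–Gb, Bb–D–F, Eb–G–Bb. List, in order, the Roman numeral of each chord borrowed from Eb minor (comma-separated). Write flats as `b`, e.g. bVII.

i, bVI

Eb major has the diatonic set Eb, Fm, Gm, Ab, Bb, Cm, Ddim. Of the given chords, Eb–G–Bb = Eb, D–F–Ab = Ddim, Ab–C–Eb = Ab and Bb–D–F = Bb are diatonic. But Eb–Gb–Bb is foreign: the diatonic I on degree 1 is Eb, whereas Ebm comes from Eb minor. It is labeled i. Cb–Eb–Gb is not: scale degree 6 in Eb major carries Cm (vi). In Eb minor the chord on that degree is Cb, so here it functions as bVI, borrowed from the parallel minor.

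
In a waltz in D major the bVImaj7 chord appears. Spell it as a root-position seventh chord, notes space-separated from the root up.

Bb D F A

The root of bVImaj7 is the lowered 6th degree: B becomes Bb. Stacking thirds in D minor on Bb gives Bb–D–F–A.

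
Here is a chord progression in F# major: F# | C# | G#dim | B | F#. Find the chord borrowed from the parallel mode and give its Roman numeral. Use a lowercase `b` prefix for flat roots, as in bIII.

ii°

In F# major the diatonic chords are F#, G#m, A#m, B, C#, D#m, E#dim. F#, C# and B are all diatonic. G#dim (G#–B–D) doesn't fit — on degree 2 F# major would have G#m (ii). G#dim is the degree-2 chord of F# minor, so it is the borrowed ii°.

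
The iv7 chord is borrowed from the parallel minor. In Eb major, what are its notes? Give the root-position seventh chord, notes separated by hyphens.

iv7 is built on scale degree 4, which is Ab in both Eb major and its parallel. Stacking thirds in Eb minor on Ab gives Ab–Cb–Eb–Gb.

Ab-Cb-Eb-Gb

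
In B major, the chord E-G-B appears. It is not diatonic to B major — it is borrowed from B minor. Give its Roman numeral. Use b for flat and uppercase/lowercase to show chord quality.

iv

The root E is the diatonic 4th degree of B major; the borrowing shows in the chord quality. The diatonic chord on degree 4 would be E (IV), but E–G–B is the minor chord from B minor. As a borrowed chord it is labeled iv.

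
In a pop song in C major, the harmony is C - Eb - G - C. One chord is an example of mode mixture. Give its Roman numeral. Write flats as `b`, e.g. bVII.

The diatonic triads in C major are C, Dm, Em, F, G, Am, Bdim. Of the given chords, C and G are diatonic. Eb (Eb–G–Bb) doesn't fit — on degree 3 C major would have Em (iii). Eb is the degree-3 chord of C minor, so it is the borrowed bIII.

bIII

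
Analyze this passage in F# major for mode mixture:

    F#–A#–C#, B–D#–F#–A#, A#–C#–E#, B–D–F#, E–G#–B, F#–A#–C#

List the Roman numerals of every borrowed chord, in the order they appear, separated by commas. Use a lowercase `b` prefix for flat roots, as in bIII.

iv, bVII

The diatonic triads in F# major are F#, G#m, A#m, B, C#, D#m, E#dim. F#–A#–C# = F#, B–D#–F#–A# = Bmaj7 and A#–C#–E# = A#m are all diatonic. But B–D–F# is foreign: the diatonic IV on degree 4 is B, whereas Bm comes from F# minor. It is labeled iv. E–G#–B is not: scale degree 7 in F# major carries E#dim (vii°). In F# minor the chord on that degree is E, so here it functions as bVII, borrowed from the parallel minor.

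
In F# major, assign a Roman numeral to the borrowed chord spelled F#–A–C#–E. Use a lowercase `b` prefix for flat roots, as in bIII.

i7

F# is scale degree 1 in F# major. The diatonic chord on degree 1 would be F# (I), but F#–A–C#–E is the minor-seventh chord from F# minor. As a borrowed chord it is labeled i7.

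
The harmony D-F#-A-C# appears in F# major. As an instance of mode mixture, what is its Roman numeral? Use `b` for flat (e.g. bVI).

D is the lowered form of scale degree 6 in F# major (the diatonic degree 6 is D#). D–F#–A–C# is a major-seventh chord — the form found in F# minor, not the diatonic vi (D#m). Borrowed into F# major it is written bVImaj7.

bVImaj7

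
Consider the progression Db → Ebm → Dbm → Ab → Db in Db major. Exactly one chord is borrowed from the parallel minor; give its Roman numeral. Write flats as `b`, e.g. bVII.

i

In Db major the diatonic chords are Db, Ebm, Fm, Gb, Ab, Bbm, Cdim. Db, Ebm and Ab all belong to that set. Dbm (Db–Fb–Ab) doesn't fit — on degree 1 Db major would have Db (I). Dbm is the degree-1 chord of Db minor, so it is the borrowed i.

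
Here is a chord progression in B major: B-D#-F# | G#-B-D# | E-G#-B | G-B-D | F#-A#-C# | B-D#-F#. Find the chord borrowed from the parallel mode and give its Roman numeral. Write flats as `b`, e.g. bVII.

The diatonic triads in B major are B, C#m, D#m, E, F#, G#m, A#dim. B–D#–F# = B, G#–B–D# = G#m, E–G#–B = E and F#–A#–C# = F# are all diatonic. G–B–D doesn't fit — on degree 6 B major would have G#m (vi). G is the degree-6 chord of B minor, so it is the borrowed bVI.

bVI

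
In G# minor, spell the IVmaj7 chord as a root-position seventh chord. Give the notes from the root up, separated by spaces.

IVmaj7 is built on scale degree 4, which is C# in both G# minor and its parallel. In G# major the chord on C# is C#–E#–G#–B#.

C# E# G# B#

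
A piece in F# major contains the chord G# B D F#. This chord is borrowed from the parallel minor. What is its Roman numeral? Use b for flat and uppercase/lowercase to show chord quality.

G# is scale degree 2 in F# major. The diatonic chord on degree 2 would be G#m (ii), but G#–B–D–F# is the half-diminished-seventh chord from F# minor. As a borrowed chord it is labeled iiø7.

iiø7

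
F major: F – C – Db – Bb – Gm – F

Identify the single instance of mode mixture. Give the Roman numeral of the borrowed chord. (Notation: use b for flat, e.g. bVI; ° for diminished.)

bVI

F major has the diatonic set F, Gm, Am, Bb, C, Dm, Edim. F, C, Bb and Gm all belong to that set. Db (Db–F–Ab) doesn't fit — on degree 6 F major would have Dm (vi). Db is the degree-6 chord of F minor, so it is the borrowed bVI.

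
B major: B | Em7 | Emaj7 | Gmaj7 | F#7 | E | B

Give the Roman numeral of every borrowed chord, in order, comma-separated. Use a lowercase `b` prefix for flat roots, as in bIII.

iv7, bVImaj7

In B major the diatonic chords are B, C#m, D#m, E, F#, G#m, A#dim. Of the given chords, B, Emaj7, F#7 and E are diatonic. Em7 (E–G–B–D) doesn't fit — on degree 4 B major would have E (IV). Em7 is the degree-4 chord of B minor, so it is the borrowed iv7. Gmaj7 (G–B–D–F#) is not: scale degree 6 in B major carries G#m (vi). In B minor the chord on that degree is Gmaj7, so here it functions as bVImaj7, borrowed from the parallel minor.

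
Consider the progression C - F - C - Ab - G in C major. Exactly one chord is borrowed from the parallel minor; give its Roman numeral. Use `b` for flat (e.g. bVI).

bVI

In C major the diatonic chords are C, Dm, Em, F, G, Am, Bdim. Of the given chords, C, F and G are diatonic. Ab (Ab–C–Eb) doesn't fit — on degree 6 C major would have Am (vi). Ab is the degree-6 chord of C minor, so it is the borrowed bVI.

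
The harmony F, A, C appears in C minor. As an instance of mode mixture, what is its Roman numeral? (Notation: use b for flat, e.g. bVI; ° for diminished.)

The root F is the diatonic 4th degree of C minor; the borrowing shows in the chord quality. F–A–C is a major chord — the form found in C major, not the diatonic iv (Fm). Borrowed into C minor it is written IV.

IV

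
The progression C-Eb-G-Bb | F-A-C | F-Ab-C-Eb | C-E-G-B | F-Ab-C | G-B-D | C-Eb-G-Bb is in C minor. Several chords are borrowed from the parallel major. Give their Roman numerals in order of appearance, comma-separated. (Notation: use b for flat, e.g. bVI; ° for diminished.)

The diatonic triads in C minor (with V from harmonic minor) are Cm, Ddim, Eb, Fm, G, Ab, Bb. Of the given chords, C–Eb–G–Bb = Cm7, F–Ab–C–Eb = Fm7, F–Ab–C = Fm and G–B–D = G are diatonic. F–A–C is not: scale degree 4 in C minor carries Fm (iv). In C major the chord on that degree is F, so here it functions as IV, borrowed from the parallel major. C–E–G–B doesn't fit — on degree 1 C minor would have Cm (i). Cmaj7 is the degree-1 chord of C major, so it is the borrowed Imaj7.

IV, Imaj7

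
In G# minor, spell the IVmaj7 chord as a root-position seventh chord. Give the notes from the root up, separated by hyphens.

C#-E#-G#-B#

IVmaj7 is built on scale degree 4, which is C# in both G# minor and its parallel. Building the major-seventh chord from the parallel major on C#: C#–E#–G#–B#.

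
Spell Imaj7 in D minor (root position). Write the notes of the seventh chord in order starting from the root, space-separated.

The root, D, is scale degree 1 — the same note in D minor and D major; only the chord quality changes. Building the major-seventh chord from the parallel major on D: D–F#–A–C#.

D F# A C#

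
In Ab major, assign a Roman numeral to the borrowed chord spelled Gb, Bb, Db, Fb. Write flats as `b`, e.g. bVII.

bVII7

In Ab major scale degree 7 is G; Gb is its lowered form, from Ab minor. Diatonically Ab major has Gdim (vii°) on that degree; Gb–Bb–Db–Fb is instead the dominant-seventh chord native to Ab minor, so it takes the label bVII7.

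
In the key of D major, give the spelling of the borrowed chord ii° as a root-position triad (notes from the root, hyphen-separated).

E-G-Bb

The root, E, is scale degree 2 — the same note in D major and D minor; only the chord quality changes. In D minor the chord on E is E–G–Bb.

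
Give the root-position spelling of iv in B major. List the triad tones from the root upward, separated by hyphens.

The root, E, is scale degree 4 — the same note in B major and B minor; only the chord quality changes. In B minor the chord on E is E–G–B.

E-G-B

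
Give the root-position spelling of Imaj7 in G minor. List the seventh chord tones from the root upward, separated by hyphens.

The root, G, is scale degree 1 — the same note in G minor and G major; only the chord quality changes. Stacking thirds in G major on G gives G–B–D–F#.

G-B-D-F#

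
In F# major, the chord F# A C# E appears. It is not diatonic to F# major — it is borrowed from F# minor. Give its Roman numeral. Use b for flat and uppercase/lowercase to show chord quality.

F# is scale degree 1 in F# major. Diatonically F# major has F# (I) on that degree; F#–A–C#–E is instead the minor-seventh chord native to F# minor, so it takes the label i7.

i7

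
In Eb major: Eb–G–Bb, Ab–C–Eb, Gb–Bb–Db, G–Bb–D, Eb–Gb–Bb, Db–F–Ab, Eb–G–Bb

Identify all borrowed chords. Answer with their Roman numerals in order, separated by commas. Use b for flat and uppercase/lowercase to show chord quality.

bIII, i, bVII

In Eb major the diatonic chords are Eb, Fm, Gm, Ab, Bb, Cm, Ddim. Eb–G–Bb = Eb, Ab–C–Eb = Ab and G–Bb–D = Gm all belong to that set. But Gb–Bb–Db is foreign: the diatonic iii on degree 3 is Gm, whereas Gb comes from Eb minor. It is labeled bIII. Eb–Gb–Bb is not: scale degree 1 in Eb major carries Eb (I). In Eb minor the chord on that degree is Ebm, so here it functions as i, borrowed from the parallel minor. But Db–F–Ab is foreign: the diatonic vii° on degree 7 is Ddim, whereas Db comes from Eb minor. It is labeled bVII.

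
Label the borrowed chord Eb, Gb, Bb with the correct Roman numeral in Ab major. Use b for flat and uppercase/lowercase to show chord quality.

Eb is scale degree 5 in Ab major. The diatonic chord on degree 5 would be Eb (V), but Eb–Gb–Bb is the minor chord from Ab minor. As a borrowed chord it is labeled v.

v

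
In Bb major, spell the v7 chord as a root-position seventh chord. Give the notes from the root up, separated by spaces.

v7 is built on scale degree 5, which is F in both Bb major and its parallel. Building the minor-seventh chord from the parallel minor on F: F–Ab–C–Eb.

F Ab C Eb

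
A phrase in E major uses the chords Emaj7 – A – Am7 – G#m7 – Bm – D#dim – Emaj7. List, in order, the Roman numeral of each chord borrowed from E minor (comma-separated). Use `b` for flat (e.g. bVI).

iv7, v

The diatonic triads in E major are E, F#m, G#m, A, B, C#m, D#dim. Emaj7, A, G#m7 and D#dim all belong to that set. Am7 (A–C–E–G) doesn't fit — on degree 4 E major would have A (IV). Am7 is the degree-4 chord of E minor, so it is the borrowed iv7. Bm (B–D–F#) is not: scale degree 5 in E major carries B (V). In E minor the chord on that degree is Bm, so here it functions as v, borrowed from the parallel minor.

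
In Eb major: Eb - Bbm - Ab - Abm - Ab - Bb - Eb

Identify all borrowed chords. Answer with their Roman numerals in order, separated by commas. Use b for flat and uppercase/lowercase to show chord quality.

Eb major has the diatonic set Eb, Fm, Gm, Ab, Bb, Cm, Ddim. Eb, Ab and Bb all belong to that set. Bbm (Bb–Db–F) doesn't fit — on degree 5 Eb major would have Bb (V). Bbm is the degree-5 chord of Eb minor, so it is the borrowed v. But Abm (Ab–Cb–Eb) is foreign: the diatonic IV on degree 4 is Ab, whereas Abm comes from Eb minor. It is labeled iv.

v, iv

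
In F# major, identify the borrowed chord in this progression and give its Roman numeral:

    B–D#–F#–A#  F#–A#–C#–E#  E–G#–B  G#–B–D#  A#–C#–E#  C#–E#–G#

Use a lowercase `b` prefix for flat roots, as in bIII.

F# major has the diatonic set F#, G#m, A#m, B, C#, D#m, E#dim. Of the given chords, B–D#–F#–A# = Bmaj7, F#–A#–C#–E# = F#maj7, G#–B–D# = G#m, A#–C#–E# = A#m and C#–E#–G# = C# are diatonic. But E–G#–B is foreign: the diatonic vii° on degree 7 is E#dim, whereas E comes from F# minor. It is labeled bVII.

bVII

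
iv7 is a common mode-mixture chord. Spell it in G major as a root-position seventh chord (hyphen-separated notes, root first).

C-Eb-G-Bb

The root, C, is scale degree 4 — the same note in G major and G minor; only the chord quality changes. Stacking thirds in G minor on C gives C–Eb–G–Bb.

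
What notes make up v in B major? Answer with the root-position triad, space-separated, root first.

F# A C#

v is built on scale degree 5, which is F# in both B major and its parallel. In B minor the chord on F# is F#–A–C#.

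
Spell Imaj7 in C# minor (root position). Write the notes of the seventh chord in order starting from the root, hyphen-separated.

Imaj7 is built on scale degree 1, which is C# in both C# minor and its parallel. In C# major the chord on C# is C#–E#–G#–B#.

C#-E#-G#-B#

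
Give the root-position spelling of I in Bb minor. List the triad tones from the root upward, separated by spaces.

I is built on scale degree 1, which is Bb in both Bb minor and its parallel. Stacking thirds in Bb major on Bb gives Bb–D–F.

Bb D F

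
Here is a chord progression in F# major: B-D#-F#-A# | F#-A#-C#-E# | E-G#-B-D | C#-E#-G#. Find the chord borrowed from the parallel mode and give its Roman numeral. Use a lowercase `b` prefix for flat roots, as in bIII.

In F# major the diatonic chords are F#, G#m, A#m, B, C#, D#m, E#dim. Of the given chords, B–D#–F#–A# = Bmaj7, F#–A#–C#–E# = F#maj7 and C#–E#–G# = C# are diatonic. E–G#–B–D doesn't fit — on degree 7 F# major would have E#dim (vii°). E7 is the degree-7 chord of F# minor, so it is the borrowed bVII7.

bVII7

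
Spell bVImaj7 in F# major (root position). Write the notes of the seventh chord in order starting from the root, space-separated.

Scale degree 6 in F# major is D#. bVImaj7 uses the lowered form, D, taken from F# minor. Building the major-seventh chord from the parallel minor on D: D–F#–A–C#.

D F# A C#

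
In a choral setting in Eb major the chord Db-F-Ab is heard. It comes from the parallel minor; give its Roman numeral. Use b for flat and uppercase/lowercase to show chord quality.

bVII

Db is the lowered form of scale degree 7 in Eb major (the diatonic degree 7 is D). Db–F–Ab is a major chord — the form found in Eb minor, not the diatonic vii° (Ddim). Borrowed into Eb major it is written bVII.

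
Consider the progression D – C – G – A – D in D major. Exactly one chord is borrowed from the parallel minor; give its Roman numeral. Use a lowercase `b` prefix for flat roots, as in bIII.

bVII

In D major the diatonic chords are D, Em, F#m, G, A, Bm, C#dim. D, G and A all belong to that set. C (C–E–G) is not: scale degree 7 in D major carries C#dim (vii°). In D minor the chord on that degree is C, so here it functions as bVII, borrowed from the parallel minor.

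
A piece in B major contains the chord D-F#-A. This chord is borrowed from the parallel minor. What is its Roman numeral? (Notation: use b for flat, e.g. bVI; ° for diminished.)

bIII

The root D is the lowered 3rd scale degree — diatonically B major has D# there. D–F#–A is a major chord — the form found in B minor, not the diatonic iii (D#m). Borrowed into B major it is written bIII.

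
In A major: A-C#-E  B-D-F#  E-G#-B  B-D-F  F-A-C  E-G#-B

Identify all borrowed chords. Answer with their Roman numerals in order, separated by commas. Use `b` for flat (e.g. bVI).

The diatonic triads in A major are A, Bm, C#m, D, E, F#m, G#dim. A–C#–E = A, B–D–F# = Bm and E–G#–B = E all belong to that set. B–D–F doesn't fit — on degree 2 A major would have Bm (ii). Bdim is the degree-2 chord of A minor, so it is the borrowed ii°. F–A–C is not: scale degree 6 in A major carries F#m (vi). In A minor the chord on that degree is F, so here it functions as bVI, borrowed from the parallel minor.

ii°, bVI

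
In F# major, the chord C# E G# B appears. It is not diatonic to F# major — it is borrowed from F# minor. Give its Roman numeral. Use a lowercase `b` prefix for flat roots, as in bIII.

The root C# is the diatonic 5th degree of F# major; the borrowing shows in the chord quality. The diatonic chord on degree 5 would be C# (V), but C#–E–G#–B is the minor-seventh chord from F# minor. As a borrowed chord it is labeled v7.

v7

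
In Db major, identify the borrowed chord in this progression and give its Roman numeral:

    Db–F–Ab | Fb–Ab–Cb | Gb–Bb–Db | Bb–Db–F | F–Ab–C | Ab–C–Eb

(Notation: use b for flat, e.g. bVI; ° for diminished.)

The diatonic triads in Db major are Db, Ebm, Fm, Gb, Ab, Bbm, Cdim. Of the given chords, Db–F–Ab = Db, Gb–Bb–Db = Gb, Bb–Db–F = Bbm, F–Ab–C = Fm and Ab–C–Eb = Ab are diatonic. Fb–Ab–Cb is not: scale degree 3 in Db major carries Fm (iii). In Db minor the chord on that degree is Fb, so here it functions as bIII, borrowed from the parallel minor.

bIII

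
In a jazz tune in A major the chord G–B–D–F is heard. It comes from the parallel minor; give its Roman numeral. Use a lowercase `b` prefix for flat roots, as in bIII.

G is the lowered form of scale degree 7 in A major (the diatonic degree 7 is G#). The diatonic chord on degree 7 would be G#dim (vii°), but G–B–D–F is the dominant-seventh chord from A minor. As a borrowed chord it is labeled bVII7.

bVII7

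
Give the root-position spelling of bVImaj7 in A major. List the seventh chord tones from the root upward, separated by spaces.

F A C E

The root of bVImaj7 is the lowered 6th degree: F# becomes F. In A minor the chord on F is F–A–C–E.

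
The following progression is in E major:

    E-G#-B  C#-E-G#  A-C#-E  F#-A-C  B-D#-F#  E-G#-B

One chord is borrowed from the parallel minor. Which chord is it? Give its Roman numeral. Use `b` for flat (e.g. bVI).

ii°

The diatonic triads in E major are E, F#m, G#m, A, B, C#m, D#dim. E–G#–B = E, C#–E–G# = C#m, A–C#–E = A and B–D#–F# = B are all diatonic. F#–A–C is not: scale degree 2 in E major carries F#m (ii). In E minor the chord on that degree is F#dim, so here it functions as ii°, borrowed from the parallel minor.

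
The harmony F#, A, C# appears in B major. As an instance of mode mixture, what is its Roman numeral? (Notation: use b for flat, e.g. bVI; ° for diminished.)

v

F# is scale degree 5 in B major. Diatonically B major has F# (V) on that degree; F#–A–C# is instead the minor chord native to B minor, so it takes the label v.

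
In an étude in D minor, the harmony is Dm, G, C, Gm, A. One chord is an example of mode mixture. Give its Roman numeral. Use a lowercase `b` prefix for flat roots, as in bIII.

IV

The diatonic triads in D minor (with V from harmonic minor) are Dm, Edim, F, Gm, A, Bb, C. Of the given chords, Dm, C, Gm and A are diatonic. G (G–B–D) is not: scale degree 4 in D minor carries Gm (iv). In D major the chord on that degree is G, so here it functions as IV, borrowed from the parallel major.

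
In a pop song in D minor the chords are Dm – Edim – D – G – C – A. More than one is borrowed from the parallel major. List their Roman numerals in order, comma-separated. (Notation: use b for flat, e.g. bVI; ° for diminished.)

I, IV

In D minor (with V from harmonic minor) the diatonic chords are Dm, Edim, F, Gm, A, Bb, C. Of the given chords, Dm, Edim, C and A are diatonic. D (D–F#–A) doesn't fit — on degree 1 D minor would have Dm (i). D is the degree-1 chord of D major, so it is the borrowed I. G (G–B–D) is not: scale degree 4 in D minor carries Gm (iv). In D major the chord on that degree is G, so here it functions as IV, borrowed from the parallel major.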